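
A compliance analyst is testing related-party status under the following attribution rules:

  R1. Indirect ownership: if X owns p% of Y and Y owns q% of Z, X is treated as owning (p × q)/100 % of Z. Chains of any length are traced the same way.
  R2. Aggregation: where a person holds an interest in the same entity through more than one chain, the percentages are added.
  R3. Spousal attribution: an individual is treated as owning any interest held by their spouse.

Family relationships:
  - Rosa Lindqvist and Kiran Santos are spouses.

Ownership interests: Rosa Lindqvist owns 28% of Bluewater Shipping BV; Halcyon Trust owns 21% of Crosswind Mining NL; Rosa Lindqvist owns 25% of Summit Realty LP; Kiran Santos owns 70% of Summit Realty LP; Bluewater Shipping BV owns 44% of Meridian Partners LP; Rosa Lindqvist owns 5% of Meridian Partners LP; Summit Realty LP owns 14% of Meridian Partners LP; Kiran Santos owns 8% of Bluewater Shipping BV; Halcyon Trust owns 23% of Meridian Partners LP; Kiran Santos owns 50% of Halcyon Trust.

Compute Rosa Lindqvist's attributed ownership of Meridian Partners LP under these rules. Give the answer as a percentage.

45.64%

By spousal attribution (R3), Rosa Lindqvist is treated as also owning Kiran Santos's interest in Bluewater Shipping BV, giving 28% + 8% = 36%.
By spousal attribution (R3), Rosa Lindqvist is treated as also owning Kiran Santos's interest in Summit Realty LP, giving 25% + 70% = 95%.
By spousal attribution (R3), Rosa Lindqvist is treated as owning Kiran Santos's 50% interest in Halcyon Trust.
Chain via Bluewater Shipping BV (R1): 36% × 44% = 15.84% of Meridian Partners LP.
Chain via Summit Realty LP (R1): 95% × 14% = 13.3% of Meridian Partners LP.
Direct interest in Meridian Partners LP: 5%.
Chain via Halcyon Trust (R1): 50% × 23% = 11.5% of Meridian Partners LP.
Aggregating (R2): 15.84% + 13.3% + 5% + 11.5% = 45.64%.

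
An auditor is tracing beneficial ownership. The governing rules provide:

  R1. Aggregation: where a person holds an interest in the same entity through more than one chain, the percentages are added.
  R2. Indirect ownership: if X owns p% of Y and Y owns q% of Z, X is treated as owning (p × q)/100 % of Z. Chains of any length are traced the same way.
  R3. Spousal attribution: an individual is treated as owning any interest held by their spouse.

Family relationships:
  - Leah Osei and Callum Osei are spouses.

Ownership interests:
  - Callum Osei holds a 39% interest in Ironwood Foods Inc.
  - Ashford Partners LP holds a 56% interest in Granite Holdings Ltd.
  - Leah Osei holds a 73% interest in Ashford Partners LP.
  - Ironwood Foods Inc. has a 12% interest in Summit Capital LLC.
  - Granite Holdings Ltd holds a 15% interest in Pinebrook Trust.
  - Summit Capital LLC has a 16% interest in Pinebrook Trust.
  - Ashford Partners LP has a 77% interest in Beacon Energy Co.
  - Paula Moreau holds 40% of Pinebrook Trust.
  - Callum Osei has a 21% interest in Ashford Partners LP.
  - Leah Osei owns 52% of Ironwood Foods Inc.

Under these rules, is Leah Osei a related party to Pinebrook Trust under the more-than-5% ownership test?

By spousal attribution (R3), Leah Osei is treated as also owning Callum Osei's interest in Ironwood Foods Inc, giving 52% + 39% = 91%.
By spousal attribution (R3), Leah Osei is treated as also owning Callum Osei's interest in Ashford Partners LP, giving 73% + 21% = 94%.
Chain via Ironwood Foods Inc. → Summit Capital LLC (R2): 91% × 12% × 16% = 1.7472% of Pinebrook Trust.
Chain via Ashford Partners LP → Granite Holdings Ltd (R2): 94% × 56% × 15% = 7.896% of Pinebrook Trust.
Aggregating (R1): 1.7472% + 7.896% = 9.6432%.
9.6432% exceeds the 5% threshold, so Leah is a related party to Pinebrook Trust.

Yes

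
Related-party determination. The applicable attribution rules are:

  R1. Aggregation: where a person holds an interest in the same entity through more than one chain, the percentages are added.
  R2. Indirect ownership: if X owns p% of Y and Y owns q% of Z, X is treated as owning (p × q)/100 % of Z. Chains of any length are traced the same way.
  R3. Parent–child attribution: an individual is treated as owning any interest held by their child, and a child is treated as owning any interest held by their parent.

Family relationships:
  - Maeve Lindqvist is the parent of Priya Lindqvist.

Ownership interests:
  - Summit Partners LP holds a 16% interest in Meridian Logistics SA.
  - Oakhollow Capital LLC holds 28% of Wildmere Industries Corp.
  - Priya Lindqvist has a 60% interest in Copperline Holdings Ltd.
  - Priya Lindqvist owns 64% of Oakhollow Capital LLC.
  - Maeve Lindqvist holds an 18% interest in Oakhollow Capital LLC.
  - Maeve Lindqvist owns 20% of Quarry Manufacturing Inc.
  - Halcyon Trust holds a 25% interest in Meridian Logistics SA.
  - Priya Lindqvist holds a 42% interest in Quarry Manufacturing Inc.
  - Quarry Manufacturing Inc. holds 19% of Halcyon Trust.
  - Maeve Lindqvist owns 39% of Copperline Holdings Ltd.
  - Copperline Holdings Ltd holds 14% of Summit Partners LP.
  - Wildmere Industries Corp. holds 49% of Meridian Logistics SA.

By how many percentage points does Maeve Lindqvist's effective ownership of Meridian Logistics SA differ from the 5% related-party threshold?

11.413

By parent–child attribution (R3), Maeve Lindqvist is treated as also owning Priya Lindqvist's interest in Copperline Holdings Ltd, giving 39% + 60% = 99%.
By parent–child attribution (R3), Maeve Lindqvist is treated as also owning Priya Lindqvist's interest in Oakhollow Capital LLC, giving 18% + 64% = 82%.
By parent–child attribution (R3), Maeve Lindqvist is treated as also owning Priya Lindqvist's interest in Quarry Manufacturing Inc, giving 20% + 42% = 62%.
Chain via Copperline Holdings Ltd → Summit Partners LP (R2): 99% × 14% × 16% = 2.2176% of Meridian Logistics SA.
Chain via Oakhollow Capital LLC → Wildmere Industries Corp. (R2): 82% × 28% × 49% = 11.2504% of Meridian Logistics SA.
Chain via Quarry Manufacturing Inc. → Halcyon Trust (R2): 62% × 19% × 25% = 2.945% of Meridian Logistics SA.
Aggregating (R1): 2.2176% + 11.2504% + 2.945% = 16.413%.
16.413% exceeds the 5% threshold by 11.413 percentage points.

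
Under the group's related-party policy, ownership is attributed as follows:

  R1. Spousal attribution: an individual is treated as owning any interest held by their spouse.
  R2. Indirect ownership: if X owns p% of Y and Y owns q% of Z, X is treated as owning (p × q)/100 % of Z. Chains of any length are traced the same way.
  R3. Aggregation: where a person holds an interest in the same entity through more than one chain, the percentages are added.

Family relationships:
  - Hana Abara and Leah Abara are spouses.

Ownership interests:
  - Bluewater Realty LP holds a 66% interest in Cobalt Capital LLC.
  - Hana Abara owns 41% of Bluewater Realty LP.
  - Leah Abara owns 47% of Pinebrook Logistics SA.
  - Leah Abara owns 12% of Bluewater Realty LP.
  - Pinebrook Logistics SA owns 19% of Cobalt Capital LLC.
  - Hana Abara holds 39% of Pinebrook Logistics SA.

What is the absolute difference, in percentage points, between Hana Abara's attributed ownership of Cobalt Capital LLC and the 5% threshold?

By spousal attribution (R1), Hana Abara is treated as also owning Leah Abara's interest in Pinebrook Logistics SA, giving 39% + 47% = 86%.
By spousal attribution (R1), Hana Abara is treated as also owning Leah Abara's interest in Bluewater Realty LP, giving 41% + 12% = 53%.
Chain via Pinebrook Logistics SA (R2): 86% × 19% = 16.34% of Cobalt Capital LLC.
Chain via Bluewater Realty LP (R2): 53% × 66% = 34.98% of Cobalt Capital LLC.
Aggregating (R3): 16.34% + 34.98% = 51.32%.
51.32% exceeds the 5% threshold by 46.32 percentage points.

46.32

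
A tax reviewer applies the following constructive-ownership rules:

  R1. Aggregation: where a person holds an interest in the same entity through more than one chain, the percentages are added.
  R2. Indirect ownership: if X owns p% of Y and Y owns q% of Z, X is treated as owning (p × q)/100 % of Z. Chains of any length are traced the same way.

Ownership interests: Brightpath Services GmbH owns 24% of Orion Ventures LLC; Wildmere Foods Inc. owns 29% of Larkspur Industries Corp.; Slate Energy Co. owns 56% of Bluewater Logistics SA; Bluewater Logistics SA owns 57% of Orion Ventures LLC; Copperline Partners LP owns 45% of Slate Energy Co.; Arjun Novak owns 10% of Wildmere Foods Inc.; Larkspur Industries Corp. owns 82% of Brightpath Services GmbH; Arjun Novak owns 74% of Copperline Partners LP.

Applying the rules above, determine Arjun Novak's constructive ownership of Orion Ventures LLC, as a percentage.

11.20008%

Chain via Wildmere Foods Inc. → Larkspur Industries Corp. → Brightpath Services GmbH (R2): 10% × 29% × 82% × 24% = 0.57072% of Orion Ventures LLC.
Chain via Copperline Partners LP → Slate Energy Co. → Bluewater Logistics SA (R2): 74% × 45% × 56% × 57% = 10.62936% of Orion Ventures LLC.
Aggregating (R1): 0.57072% + 10.62936% = 11.20008%.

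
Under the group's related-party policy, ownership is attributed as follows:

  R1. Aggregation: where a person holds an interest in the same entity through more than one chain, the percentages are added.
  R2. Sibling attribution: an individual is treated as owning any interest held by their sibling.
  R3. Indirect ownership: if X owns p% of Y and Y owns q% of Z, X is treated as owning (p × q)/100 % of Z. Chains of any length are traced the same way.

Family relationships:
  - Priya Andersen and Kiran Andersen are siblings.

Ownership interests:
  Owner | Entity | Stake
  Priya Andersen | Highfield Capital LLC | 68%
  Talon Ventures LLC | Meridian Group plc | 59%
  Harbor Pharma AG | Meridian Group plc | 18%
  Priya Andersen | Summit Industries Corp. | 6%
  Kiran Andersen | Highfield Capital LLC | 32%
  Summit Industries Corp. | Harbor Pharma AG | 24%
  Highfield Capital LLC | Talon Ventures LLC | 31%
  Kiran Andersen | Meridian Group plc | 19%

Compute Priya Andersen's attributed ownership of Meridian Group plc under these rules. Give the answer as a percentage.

By sibling attribution (R2), Priya Andersen is treated as also owning Kiran Andersen's interest in Highfield Capital LLC, giving 68% + 32% = 100%.
By sibling attribution (R2), Priya Andersen is treated as owning Kiran Andersen's 19% interest in Meridian Group plc.
Chain via Highfield Capital LLC → Talon Ventures LLC (R3): 100% × 31% × 59% = 18.29% of Meridian Group plc.
Chain via Summit Industries Corp. → Harbor Pharma AG (R3): 6% × 24% × 18% = 0.2592% of Meridian Group plc.
Direct interest in Meridian Group plc: 19%.
Aggregating (R1): 18.29% + 0.2592% + 19% = 37.5492%.

37.5492%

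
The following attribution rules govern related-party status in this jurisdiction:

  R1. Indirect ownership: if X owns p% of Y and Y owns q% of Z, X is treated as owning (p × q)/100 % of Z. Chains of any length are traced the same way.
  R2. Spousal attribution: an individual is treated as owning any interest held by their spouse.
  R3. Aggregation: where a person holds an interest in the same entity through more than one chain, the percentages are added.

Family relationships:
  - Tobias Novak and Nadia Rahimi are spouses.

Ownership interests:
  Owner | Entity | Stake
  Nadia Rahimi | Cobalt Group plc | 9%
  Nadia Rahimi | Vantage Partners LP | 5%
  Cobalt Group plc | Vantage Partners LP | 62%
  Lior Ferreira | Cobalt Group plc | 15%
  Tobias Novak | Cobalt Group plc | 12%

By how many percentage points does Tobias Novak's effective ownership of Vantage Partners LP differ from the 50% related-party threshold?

31.98

By spousal attribution (R2), Tobias Novak is treated as also owning Nadia Rahimi's interest in Cobalt Group plc, giving 12% + 9% = 21%.
By spousal attribution (R2), Tobias Novak is treated as owning Nadia Rahimi's 5% interest in Vantage Partners LP.
Chain via Cobalt Group plc (R1): 21% × 62% = 13.02% of Vantage Partners LP.
Direct interest in Vantage Partners LP: 5%.
Aggregating (R3): 13.02% + 5% = 18.02%.
18.02% falls short of the 50% threshold by 31.98 percentage points.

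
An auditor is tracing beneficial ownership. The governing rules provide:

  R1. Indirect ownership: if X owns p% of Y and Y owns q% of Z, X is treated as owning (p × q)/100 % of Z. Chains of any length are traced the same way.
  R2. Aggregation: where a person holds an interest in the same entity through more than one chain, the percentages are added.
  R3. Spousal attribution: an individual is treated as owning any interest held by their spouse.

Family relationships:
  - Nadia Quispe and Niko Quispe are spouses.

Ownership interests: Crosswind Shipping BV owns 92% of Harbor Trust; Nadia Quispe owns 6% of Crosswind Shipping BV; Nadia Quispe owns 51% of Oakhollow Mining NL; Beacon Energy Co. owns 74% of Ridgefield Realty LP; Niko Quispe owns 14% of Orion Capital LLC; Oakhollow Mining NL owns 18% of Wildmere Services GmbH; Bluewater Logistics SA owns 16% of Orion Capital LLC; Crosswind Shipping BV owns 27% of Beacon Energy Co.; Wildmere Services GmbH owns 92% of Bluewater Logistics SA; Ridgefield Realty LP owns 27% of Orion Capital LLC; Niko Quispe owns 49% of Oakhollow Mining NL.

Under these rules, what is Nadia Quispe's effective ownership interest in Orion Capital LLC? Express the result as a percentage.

16.973276%

By spousal attribution (R3), Nadia Quispe is treated as also owning Niko Quispe's interest in Oakhollow Mining NL, giving 51% + 49% = 100%.
By spousal attribution (R3), Nadia Quispe is treated as owning Niko Quispe's 14% interest in Orion Capital LLC.
Chain via Oakhollow Mining NL → Wildmere Services GmbH → Bluewater Logistics SA (R1): 100% × 18% × 92% × 16% = 2.6496% of Orion Capital LLC.
Chain via Crosswind Shipping BV → Beacon Energy Co. → Ridgefield Realty LP (R1): 6% × 27% × 74% × 27% = 0.323676% of Orion Capital LLC.
Direct interest in Orion Capital LLC: 14%.
Aggregating (R2): 2.6496% + 0.323676% + 14% = 16.973276%.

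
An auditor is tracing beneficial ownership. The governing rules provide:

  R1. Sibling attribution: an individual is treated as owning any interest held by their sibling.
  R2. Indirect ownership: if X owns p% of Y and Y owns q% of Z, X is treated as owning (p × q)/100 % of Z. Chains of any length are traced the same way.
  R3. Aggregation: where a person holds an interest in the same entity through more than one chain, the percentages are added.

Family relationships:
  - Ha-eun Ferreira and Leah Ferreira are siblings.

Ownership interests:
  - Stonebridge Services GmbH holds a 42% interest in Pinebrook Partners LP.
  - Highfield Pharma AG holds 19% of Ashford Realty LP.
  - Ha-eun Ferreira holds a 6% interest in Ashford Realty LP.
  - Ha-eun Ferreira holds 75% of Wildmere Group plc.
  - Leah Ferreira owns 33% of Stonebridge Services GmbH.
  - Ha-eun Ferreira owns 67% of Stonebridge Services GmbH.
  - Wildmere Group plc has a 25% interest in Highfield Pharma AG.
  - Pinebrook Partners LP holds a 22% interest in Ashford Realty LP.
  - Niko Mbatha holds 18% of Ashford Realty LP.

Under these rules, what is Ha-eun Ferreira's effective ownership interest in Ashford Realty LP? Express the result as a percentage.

By sibling attribution (R1), Ha-eun Ferreira is treated as also owning Leah Ferreira's interest in Stonebridge Services GmbH, giving 67% + 33% = 100%.
Chain via Wildmere Group plc → Highfield Pharma AG (R2): 75% × 25% × 19% = 3.5625% of Ashford Realty LP.
Chain via Stonebridge Services GmbH → Pinebrook Partners LP (R2): 100% × 42% × 22% = 9.24% of Ashford Realty LP.
Direct interest in Ashford Realty LP: 6%.
Aggregating (R3): 3.5625% + 9.24% + 6% = 18.8025%.

18.8025%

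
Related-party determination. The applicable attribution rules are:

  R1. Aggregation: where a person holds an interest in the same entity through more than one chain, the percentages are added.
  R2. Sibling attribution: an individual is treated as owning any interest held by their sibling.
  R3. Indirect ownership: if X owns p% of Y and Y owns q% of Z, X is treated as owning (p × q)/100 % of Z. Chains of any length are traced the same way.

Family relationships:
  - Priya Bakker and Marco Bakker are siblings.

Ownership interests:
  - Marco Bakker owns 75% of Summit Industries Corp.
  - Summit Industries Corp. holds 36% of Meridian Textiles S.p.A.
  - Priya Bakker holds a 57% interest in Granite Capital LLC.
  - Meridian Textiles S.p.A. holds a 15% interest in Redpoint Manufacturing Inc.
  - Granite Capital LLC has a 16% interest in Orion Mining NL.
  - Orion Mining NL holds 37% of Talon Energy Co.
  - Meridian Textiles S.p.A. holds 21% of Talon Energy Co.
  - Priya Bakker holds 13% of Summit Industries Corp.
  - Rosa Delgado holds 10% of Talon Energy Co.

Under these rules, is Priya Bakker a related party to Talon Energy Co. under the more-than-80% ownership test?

By sibling attribution (R2), Priya Bakker is treated as also owning Marco Bakker's interest in Summit Industries Corp, giving 13% + 75% = 88%.
Chain via Summit Industries Corp. → Meridian Textiles S.p.A. (R3): 88% × 36% × 21% = 6.6528% of Talon Energy Co.
Chain via Granite Capital LLC → Orion Mining NL (R3): 57% × 16% × 37% = 3.3744% of Talon Energy Co.
Aggregating (R1): 6.6528% + 3.3744% = 10.0272%.
10.0272% does not exceed the 80% threshold, so Priya is not a related party to Talon Energy Co.

No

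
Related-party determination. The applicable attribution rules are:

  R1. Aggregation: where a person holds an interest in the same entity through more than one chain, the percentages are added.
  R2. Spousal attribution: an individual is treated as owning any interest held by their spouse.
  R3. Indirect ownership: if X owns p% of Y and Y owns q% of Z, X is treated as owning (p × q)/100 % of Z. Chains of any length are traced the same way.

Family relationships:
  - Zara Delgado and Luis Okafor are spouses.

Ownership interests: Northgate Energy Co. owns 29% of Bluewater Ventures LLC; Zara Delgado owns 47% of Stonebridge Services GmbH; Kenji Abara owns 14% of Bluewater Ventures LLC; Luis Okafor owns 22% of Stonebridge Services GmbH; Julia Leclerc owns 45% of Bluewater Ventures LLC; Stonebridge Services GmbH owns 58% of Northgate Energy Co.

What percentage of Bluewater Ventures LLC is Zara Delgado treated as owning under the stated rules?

11.6058%

By spousal attribution (R2), Zara Delgado is treated as also owning Luis Okafor's interest in Stonebridge Services GmbH, giving 47% + 22% = 69%.
Chain via Stonebridge Services GmbH → Northgate Energy Co. (R3): 69% × 58% × 29% = 11.6058% of Bluewater Ventures LLC.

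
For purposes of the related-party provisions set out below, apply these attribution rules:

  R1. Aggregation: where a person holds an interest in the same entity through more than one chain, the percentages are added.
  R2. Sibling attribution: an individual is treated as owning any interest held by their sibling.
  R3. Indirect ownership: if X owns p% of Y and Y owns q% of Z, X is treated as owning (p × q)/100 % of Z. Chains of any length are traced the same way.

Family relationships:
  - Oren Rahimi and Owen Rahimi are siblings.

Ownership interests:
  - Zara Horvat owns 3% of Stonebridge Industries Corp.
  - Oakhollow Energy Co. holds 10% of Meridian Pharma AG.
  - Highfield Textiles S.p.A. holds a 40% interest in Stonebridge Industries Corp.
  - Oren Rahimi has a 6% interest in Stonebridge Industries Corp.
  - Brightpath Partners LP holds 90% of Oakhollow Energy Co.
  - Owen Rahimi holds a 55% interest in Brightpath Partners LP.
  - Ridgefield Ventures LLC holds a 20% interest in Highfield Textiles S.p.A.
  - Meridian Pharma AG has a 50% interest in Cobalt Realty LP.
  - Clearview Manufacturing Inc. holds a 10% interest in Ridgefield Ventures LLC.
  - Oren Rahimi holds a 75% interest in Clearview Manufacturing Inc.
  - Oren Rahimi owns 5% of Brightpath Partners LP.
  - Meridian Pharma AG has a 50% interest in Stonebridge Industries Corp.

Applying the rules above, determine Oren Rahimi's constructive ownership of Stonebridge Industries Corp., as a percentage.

By sibling attribution (R2), Oren Rahimi is treated as also owning Owen Rahimi's interest in Brightpath Partners LP, giving 5% + 55% = 60%.
Chain via Brightpath Partners LP → Oakhollow Energy Co. → Meridian Pharma AG (R3): 60% × 90% × 10% × 50% = 2.7% of Stonebridge Industries Corp.
Chain via Clearview Manufacturing Inc. → Ridgefield Ventures LLC → Highfield Textiles S.p.A. (R3): 75% × 10% × 20% × 40% = 0.6% of Stonebridge Industries Corp.
Direct interest in Stonebridge Industries Corp: 6%.
Aggregating (R1): 2.7% + 0.6% + 6% = 9.3%.

9.3%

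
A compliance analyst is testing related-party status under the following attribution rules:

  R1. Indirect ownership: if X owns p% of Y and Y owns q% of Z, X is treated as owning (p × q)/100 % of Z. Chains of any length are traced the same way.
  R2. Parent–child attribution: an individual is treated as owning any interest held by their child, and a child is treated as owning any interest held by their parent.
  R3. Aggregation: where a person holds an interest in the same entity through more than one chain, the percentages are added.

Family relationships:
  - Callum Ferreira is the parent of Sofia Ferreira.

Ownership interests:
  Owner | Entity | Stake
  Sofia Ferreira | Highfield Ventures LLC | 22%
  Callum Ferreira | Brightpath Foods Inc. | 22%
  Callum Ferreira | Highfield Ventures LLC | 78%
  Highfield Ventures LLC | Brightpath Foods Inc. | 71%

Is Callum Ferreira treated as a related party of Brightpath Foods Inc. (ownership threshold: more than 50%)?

By parent–child attribution (R2), Callum Ferreira is treated as also owning Sofia Ferreira's interest in Highfield Ventures LLC, giving 78% + 22% = 100%.
Chain via Highfield Ventures LLC (R1): 100% × 71% = 71% of Brightpath Foods Inc.
Direct interest in Brightpath Foods Inc: 22%.
Aggregating (R3): 71% + 22% = 93%.
93% exceeds the 50% threshold, so Callum is a related party to Brightpath Foods Inc.

Yes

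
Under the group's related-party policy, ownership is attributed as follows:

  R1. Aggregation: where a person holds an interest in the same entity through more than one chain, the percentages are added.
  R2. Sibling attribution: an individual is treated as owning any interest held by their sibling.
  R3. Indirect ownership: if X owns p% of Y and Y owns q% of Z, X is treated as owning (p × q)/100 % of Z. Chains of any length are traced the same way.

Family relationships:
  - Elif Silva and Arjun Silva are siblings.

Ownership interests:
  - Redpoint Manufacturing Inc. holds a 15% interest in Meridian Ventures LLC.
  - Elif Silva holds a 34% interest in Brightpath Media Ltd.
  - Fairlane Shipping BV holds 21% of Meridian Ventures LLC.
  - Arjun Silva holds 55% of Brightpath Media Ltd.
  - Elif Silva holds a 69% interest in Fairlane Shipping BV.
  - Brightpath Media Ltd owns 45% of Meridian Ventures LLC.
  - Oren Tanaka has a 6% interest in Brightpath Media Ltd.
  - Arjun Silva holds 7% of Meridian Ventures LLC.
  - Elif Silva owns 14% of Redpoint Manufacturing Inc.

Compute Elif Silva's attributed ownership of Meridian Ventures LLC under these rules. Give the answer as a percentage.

63.64%

By sibling attribution (R2), Elif Silva is treated as also owning Arjun Silva's interest in Brightpath Media Ltd, giving 34% + 55% = 89%.
By sibling attribution (R2), Elif Silva is treated as owning Arjun Silva's 7% interest in Meridian Ventures LLC.
Chain via Brightpath Media Ltd (R3): 89% × 45% = 40.05% of Meridian Ventures LLC.
Chain via Fairlane Shipping BV (R3): 69% × 21% = 14.49% of Meridian Ventures LLC.
Chain via Redpoint Manufacturing Inc. (R3): 14% × 15% = 2.1% of Meridian Ventures LLC.
Direct interest in Meridian Ventures LLC: 7%.
Aggregating (R1): 40.05% + 14.49% + 2.1% + 7% = 63.64%.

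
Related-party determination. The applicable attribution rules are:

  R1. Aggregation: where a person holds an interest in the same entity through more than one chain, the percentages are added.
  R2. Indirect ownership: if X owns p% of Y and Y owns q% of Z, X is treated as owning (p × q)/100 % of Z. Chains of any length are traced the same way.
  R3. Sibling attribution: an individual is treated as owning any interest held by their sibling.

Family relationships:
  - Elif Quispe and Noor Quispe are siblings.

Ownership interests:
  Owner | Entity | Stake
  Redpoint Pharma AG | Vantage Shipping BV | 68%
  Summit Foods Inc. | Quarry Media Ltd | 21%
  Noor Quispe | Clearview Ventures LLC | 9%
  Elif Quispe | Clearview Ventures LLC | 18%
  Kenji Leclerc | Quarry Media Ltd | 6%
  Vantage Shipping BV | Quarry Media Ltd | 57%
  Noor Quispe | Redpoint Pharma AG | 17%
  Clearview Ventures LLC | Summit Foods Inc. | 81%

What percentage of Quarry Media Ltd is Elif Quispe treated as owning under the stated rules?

11.1819%

By sibling attribution (R3), Elif Quispe is treated as also owning Noor Quispe's interest in Clearview Ventures LLC, giving 18% + 9% = 27%.
By sibling attribution (R3), Elif Quispe is treated as owning Noor Quispe's 17% interest in Redpoint Pharma AG.
Chain via Clearview Ventures LLC → Summit Foods Inc. (R2): 27% × 81% × 21% = 4.5927% of Quarry Media Ltd.
Chain via Redpoint Pharma AG → Vantage Shipping BV (R2): 17% × 68% × 57% = 6.5892% of Quarry Media Ltd.
Aggregating (R1): 4.5927% + 6.5892% = 11.1819%.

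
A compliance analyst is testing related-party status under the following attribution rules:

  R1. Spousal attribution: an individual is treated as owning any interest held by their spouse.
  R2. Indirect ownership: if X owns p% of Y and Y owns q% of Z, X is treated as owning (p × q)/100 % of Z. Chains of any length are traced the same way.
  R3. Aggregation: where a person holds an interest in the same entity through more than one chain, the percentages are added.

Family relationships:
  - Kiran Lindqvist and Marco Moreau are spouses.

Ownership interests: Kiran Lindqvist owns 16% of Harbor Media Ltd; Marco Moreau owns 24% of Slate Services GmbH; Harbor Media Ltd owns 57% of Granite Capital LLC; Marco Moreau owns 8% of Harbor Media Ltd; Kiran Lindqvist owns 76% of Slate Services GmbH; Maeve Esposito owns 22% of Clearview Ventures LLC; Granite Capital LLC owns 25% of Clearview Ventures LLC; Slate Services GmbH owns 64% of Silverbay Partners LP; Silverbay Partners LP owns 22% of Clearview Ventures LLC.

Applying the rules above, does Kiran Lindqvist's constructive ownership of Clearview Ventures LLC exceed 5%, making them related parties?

Yes

By spousal attribution (R1), Kiran Lindqvist is treated as also owning Marco Moreau's interest in Slate Services GmbH, giving 76% + 24% = 100%.
By spousal attribution (R1), Kiran Lindqvist is treated as also owning Marco Moreau's interest in Harbor Media Ltd, giving 16% + 8% = 24%.
Chain via Slate Services GmbH → Silverbay Partners LP (R2): 100% × 64% × 22% = 14.08% of Clearview Ventures LLC.
Chain via Harbor Media Ltd → Granite Capital LLC (R2): 24% × 57% × 25% = 3.42% of Clearview Ventures LLC.
Aggregating (R3): 14.08% + 3.42% = 17.5%.
17.5% exceeds the 5% threshold, so Kiran is a related party to Clearview Ventures LLC.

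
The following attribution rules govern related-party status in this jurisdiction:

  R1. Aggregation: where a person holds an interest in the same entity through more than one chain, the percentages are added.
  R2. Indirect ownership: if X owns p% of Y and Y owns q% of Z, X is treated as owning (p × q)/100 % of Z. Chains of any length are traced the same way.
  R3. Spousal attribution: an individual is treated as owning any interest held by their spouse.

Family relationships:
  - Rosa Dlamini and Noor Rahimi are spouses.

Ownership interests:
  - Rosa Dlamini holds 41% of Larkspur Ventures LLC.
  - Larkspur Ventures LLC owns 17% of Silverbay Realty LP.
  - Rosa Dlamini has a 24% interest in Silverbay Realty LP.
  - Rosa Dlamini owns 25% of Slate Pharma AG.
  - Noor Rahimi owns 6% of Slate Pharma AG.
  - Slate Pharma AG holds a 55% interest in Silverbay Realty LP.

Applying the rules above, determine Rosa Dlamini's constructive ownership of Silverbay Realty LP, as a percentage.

48.02%

By spousal attribution (R3), Rosa Dlamini is treated as also owning Noor Rahimi's interest in Slate Pharma AG, giving 25% + 6% = 31%.
Chain via Slate Pharma AG (R2): 31% × 55% = 17.05% of Silverbay Realty LP.
Chain via Larkspur Ventures LLC (R2): 41% × 17% = 6.97% of Silverbay Realty LP.
Direct interest in Silverbay Realty LP: 24%.
Aggregating (R1): 17.05% + 6.97% + 24% = 48.02%.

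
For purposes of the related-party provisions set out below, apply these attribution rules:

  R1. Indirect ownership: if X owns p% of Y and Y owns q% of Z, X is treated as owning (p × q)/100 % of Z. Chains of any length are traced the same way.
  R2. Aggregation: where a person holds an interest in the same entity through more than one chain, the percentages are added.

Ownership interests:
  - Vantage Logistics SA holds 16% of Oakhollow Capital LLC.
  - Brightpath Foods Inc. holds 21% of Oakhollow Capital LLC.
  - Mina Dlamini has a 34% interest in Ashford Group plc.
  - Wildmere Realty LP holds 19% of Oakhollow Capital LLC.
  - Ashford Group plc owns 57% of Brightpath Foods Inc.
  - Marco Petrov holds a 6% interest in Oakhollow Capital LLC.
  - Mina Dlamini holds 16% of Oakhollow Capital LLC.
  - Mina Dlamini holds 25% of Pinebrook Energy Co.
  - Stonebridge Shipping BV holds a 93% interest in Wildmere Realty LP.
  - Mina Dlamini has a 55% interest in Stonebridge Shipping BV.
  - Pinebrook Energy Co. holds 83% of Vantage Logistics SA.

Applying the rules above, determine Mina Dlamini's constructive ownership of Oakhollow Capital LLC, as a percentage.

33.1083%

Chain via Pinebrook Energy Co. → Vantage Logistics SA (R1): 25% × 83% × 16% = 3.32% of Oakhollow Capital LLC.
Chain via Ashford Group plc → Brightpath Foods Inc. (R1): 34% × 57% × 21% = 4.0698% of Oakhollow Capital LLC.
Chain via Stonebridge Shipping BV → Wildmere Realty LP (R1): 55% × 93% × 19% = 9.7185% of Oakhollow Capital LLC.
Direct interest in Oakhollow Capital LLC: 16%.
Aggregating (R2): 3.32% + 4.0698% + 9.7185% + 16% = 33.1083%.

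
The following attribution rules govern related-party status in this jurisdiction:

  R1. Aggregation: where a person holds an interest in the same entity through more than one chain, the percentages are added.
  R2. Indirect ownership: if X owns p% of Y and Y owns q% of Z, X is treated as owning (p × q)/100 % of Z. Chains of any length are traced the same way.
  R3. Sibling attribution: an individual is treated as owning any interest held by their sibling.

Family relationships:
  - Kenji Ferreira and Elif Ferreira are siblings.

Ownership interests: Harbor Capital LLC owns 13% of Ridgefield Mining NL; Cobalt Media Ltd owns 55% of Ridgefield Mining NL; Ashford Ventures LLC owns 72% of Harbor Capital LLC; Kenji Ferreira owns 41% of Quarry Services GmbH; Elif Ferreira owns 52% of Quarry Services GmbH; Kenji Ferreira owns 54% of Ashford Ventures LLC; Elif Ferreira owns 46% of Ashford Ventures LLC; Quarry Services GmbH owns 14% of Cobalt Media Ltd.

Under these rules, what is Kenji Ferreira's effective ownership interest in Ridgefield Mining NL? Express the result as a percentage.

By sibling attribution (R3), Kenji Ferreira is treated as also owning Elif Ferreira's interest in Ashford Ventures LLC, giving 54% + 46% = 100%.
By sibling attribution (R3), Kenji Ferreira is treated as also owning Elif Ferreira's interest in Quarry Services GmbH, giving 41% + 52% = 93%.
Chain via Ashford Ventures LLC → Harbor Capital LLC (R2): 100% × 72% × 13% = 9.36% of Ridgefield Mining NL.
Chain via Quarry Services GmbH → Cobalt Media Ltd (R2): 93% × 14% × 55% = 7.161% of Ridgefield Mining NL.
Aggregating (R1): 9.36% + 7.161% = 16.521%.

16.521%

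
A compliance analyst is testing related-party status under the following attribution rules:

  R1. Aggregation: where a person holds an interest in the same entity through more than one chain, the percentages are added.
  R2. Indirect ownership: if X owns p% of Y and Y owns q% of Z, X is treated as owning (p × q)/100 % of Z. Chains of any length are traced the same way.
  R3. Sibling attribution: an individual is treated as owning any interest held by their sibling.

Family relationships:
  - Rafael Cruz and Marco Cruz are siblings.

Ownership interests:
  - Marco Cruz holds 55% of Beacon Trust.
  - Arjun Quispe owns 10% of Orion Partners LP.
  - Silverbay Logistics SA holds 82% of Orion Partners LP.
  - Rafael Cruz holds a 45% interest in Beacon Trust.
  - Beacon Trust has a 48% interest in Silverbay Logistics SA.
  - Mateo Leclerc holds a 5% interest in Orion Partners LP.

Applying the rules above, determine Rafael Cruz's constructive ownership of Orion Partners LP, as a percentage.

39.36%

By sibling attribution (R3), Rafael Cruz is treated as also owning Marco Cruz's interest in Beacon Trust, giving 45% + 55% = 100%.
Chain via Beacon Trust → Silverbay Logistics SA (R2): 100% × 48% × 82% = 39.36% of Orion Partners LP.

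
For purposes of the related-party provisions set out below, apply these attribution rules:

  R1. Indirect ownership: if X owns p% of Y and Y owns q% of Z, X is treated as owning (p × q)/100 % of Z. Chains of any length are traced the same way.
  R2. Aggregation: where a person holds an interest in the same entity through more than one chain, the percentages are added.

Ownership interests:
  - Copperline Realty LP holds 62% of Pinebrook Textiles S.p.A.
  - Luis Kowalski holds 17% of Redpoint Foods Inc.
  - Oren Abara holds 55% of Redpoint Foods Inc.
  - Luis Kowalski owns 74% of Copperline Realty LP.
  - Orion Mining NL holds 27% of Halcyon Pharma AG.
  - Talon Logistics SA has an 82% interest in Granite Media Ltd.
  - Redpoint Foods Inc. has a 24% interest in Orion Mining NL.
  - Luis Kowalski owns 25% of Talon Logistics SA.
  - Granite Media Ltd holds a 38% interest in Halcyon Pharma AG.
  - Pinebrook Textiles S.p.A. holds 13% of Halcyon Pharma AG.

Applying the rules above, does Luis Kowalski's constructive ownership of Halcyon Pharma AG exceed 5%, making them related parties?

Chain via Redpoint Foods Inc. → Orion Mining NL (R1): 17% × 24% × 27% = 1.1016% of Halcyon Pharma AG.
Chain via Copperline Realty LP → Pinebrook Textiles S.p.A. (R1): 74% × 62% × 13% = 5.9644% of Halcyon Pharma AG.
Chain via Talon Logistics SA → Granite Media Ltd (R1): 25% × 82% × 38% = 7.79% of Halcyon Pharma AG.
Aggregating (R2): 1.1016% + 5.9644% + 7.79% = 14.856%.
14.856% exceeds the 5% threshold, so Luis is a related party to Halcyon Pharma AG.

Yes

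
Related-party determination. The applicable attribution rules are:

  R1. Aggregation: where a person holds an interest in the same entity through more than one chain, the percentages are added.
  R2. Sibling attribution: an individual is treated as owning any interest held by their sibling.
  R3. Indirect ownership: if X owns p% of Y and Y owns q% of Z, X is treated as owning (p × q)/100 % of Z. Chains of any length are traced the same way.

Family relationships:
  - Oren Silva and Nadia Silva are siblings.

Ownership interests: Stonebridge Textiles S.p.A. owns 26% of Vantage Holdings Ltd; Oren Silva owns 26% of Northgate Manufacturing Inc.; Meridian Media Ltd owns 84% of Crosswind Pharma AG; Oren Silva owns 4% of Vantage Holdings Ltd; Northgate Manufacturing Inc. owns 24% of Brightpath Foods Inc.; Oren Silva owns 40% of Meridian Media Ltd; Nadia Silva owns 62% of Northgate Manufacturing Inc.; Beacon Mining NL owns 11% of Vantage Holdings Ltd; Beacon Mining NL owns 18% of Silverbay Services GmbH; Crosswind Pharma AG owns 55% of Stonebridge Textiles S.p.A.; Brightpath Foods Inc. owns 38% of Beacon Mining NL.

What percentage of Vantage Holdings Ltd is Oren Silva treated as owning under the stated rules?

By sibling attribution (R2), Oren Silva is treated as also owning Nadia Silva's interest in Northgate Manufacturing Inc, giving 26% + 62% = 88%.
Chain via Northgate Manufacturing Inc. → Brightpath Foods Inc. → Beacon Mining NL (R3): 88% × 24% × 38% × 11% = 0.882816% of Vantage Holdings Ltd.
Chain via Meridian Media Ltd → Crosswind Pharma AG → Stonebridge Textiles S.p.A. (R3): 40% × 84% × 55% × 26% = 4.8048% of Vantage Holdings Ltd.
Direct interest in Vantage Holdings Ltd: 4%.
Aggregating (R1): 0.882816% + 4.8048% + 4% = 9.687616%.

9.687616%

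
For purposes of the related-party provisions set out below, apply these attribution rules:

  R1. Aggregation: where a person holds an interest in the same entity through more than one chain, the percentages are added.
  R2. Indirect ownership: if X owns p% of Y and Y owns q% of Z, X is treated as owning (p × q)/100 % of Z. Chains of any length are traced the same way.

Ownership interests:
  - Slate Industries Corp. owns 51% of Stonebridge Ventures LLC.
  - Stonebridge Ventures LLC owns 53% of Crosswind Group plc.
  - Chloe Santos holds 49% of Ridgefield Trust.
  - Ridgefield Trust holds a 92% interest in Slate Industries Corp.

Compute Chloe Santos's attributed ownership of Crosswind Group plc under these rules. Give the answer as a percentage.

Chain via Ridgefield Trust → Slate Industries Corp. → Stonebridge Ventures LLC (R2): 49% × 92% × 51% × 53% = 12.185124% of Crosswind Group plc.

12.185124%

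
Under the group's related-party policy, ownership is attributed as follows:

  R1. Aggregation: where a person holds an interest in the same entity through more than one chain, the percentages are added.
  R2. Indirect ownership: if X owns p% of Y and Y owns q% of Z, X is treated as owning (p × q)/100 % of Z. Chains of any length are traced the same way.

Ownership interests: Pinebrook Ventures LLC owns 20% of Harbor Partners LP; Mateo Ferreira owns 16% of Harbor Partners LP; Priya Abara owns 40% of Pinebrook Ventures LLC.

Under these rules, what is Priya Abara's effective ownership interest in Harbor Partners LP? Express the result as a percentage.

Chain via Pinebrook Ventures LLC (R2): 40% × 20% = 8% of Harbor Partners LP.

8%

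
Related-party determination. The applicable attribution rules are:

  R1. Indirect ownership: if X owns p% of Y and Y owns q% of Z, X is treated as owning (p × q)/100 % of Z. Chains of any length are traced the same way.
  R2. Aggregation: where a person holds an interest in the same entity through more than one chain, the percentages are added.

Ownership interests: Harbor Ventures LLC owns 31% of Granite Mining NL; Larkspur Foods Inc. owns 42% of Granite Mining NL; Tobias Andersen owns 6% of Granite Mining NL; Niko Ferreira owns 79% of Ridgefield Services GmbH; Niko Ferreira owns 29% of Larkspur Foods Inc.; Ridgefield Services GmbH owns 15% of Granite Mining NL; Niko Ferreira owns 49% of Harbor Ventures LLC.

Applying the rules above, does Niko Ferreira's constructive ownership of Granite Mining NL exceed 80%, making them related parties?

No

Chain via Ridgefield Services GmbH (R1): 79% × 15% = 11.85% of Granite Mining NL.
Chain via Larkspur Foods Inc. (R1): 29% × 42% = 12.18% of Granite Mining NL.
Chain via Harbor Ventures LLC (R1): 49% × 31% = 15.19% of Granite Mining NL.
Aggregating (R2): 11.85% + 12.18% + 15.19% = 39.22%.
39.22% does not exceed the 80% threshold, so Niko is not a related party to Granite Mining NL.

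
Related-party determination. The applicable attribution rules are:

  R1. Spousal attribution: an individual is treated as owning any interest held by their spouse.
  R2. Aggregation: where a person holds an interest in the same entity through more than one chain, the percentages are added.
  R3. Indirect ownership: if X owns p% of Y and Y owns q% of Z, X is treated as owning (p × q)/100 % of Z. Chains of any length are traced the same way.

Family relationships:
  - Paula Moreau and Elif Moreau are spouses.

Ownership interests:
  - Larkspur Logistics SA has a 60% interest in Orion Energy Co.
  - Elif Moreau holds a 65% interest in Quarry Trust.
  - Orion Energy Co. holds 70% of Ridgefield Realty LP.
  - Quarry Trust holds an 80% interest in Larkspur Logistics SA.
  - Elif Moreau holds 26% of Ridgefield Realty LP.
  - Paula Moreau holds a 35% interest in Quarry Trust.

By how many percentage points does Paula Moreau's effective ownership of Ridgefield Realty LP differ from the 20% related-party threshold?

39.6

By spousal attribution (R1), Paula Moreau is treated as also owning Elif Moreau's interest in Quarry Trust, giving 35% + 65% = 100%.
By spousal attribution (R1), Paula Moreau is treated as owning Elif Moreau's 26% interest in Ridgefield Realty LP.
Chain via Quarry Trust → Larkspur Logistics SA → Orion Energy Co. (R3): 100% × 80% × 60% × 70% = 33.6% of Ridgefield Realty LP.
Direct interest in Ridgefield Realty LP: 26%.
Aggregating (R2): 33.6% + 26% = 59.6%.
59.6% exceeds the 20% threshold by 39.6 percentage points.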